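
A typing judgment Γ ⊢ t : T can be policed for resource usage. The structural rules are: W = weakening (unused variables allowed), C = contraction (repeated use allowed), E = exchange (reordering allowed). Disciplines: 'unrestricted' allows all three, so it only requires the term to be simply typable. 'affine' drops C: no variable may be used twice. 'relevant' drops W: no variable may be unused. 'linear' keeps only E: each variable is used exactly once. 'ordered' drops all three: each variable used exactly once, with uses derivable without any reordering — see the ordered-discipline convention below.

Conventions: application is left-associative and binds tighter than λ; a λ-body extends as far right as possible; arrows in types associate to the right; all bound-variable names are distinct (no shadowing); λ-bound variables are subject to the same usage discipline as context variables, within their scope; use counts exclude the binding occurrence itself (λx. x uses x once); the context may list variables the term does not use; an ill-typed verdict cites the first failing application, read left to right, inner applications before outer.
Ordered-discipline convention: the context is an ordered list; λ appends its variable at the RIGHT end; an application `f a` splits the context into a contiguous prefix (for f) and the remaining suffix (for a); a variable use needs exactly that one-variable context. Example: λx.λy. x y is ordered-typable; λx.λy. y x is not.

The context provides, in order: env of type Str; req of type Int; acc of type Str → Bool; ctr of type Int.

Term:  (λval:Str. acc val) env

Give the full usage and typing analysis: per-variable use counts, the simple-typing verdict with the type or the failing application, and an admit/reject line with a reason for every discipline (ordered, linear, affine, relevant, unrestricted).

counts: env=1, req=0, acc=1, ctr=0, val [bound]=1
uses in reading order: acc, val, env
typing: well-typed at Bool
ordered: ✗, req, ctr never used (weakening)
linear: ✗, req, ctr never used (weakening)
affine: ✓, at most one use each (env, req, acc, ctr, val)
relevant: ✗, req, ctr never used (weakening)
unrestricted: ✓, typability at Bool is all that's needed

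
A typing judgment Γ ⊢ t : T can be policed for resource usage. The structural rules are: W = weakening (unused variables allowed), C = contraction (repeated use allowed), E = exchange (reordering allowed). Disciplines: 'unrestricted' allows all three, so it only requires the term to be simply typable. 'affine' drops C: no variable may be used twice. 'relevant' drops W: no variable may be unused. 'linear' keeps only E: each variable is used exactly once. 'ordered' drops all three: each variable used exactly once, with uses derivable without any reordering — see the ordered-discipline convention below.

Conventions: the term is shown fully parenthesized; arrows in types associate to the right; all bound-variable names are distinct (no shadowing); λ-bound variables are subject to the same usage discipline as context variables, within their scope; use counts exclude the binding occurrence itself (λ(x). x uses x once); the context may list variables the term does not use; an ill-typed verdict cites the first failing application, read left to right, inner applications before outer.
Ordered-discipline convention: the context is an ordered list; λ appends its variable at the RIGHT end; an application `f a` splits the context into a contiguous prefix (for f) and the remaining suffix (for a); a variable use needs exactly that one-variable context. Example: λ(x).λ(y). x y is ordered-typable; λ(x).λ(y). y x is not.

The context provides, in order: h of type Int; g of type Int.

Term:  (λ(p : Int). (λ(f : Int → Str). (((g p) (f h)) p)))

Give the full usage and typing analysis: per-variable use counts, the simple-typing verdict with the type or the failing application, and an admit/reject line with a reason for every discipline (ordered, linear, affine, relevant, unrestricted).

use counts: h ×1, g ×1, p (λ-bound) ×2, f (λ-bound) ×1
uses in reading order: g, p, f, h, p
typing: ill-typed: non-function type Int applied to an argument
ordered: ✗, not simply typable
linear: ✗, fails simple typing
affine: ✗, a type mismatch blocks all five
relevant: ✗, the type mismatch rejects it
unrestricted: ✗, not simply typable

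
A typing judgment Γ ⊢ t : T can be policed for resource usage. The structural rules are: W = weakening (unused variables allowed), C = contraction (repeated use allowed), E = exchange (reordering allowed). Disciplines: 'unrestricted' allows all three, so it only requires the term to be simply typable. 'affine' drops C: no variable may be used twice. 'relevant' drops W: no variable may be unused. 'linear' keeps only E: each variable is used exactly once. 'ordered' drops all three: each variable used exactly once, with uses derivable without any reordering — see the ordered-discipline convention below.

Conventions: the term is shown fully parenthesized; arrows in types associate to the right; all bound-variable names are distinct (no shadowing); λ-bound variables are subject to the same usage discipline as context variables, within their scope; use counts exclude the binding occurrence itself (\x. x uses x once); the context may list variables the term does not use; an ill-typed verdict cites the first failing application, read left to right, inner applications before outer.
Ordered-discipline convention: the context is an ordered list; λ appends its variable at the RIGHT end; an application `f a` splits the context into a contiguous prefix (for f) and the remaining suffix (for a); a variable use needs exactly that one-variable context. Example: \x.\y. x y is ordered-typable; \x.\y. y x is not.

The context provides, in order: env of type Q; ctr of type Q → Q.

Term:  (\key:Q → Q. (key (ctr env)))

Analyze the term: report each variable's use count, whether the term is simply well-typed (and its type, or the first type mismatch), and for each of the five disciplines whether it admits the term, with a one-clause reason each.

counts: env ×1; ctr ×1; key (λ-bound) ×1
left-to-right use order: key, ctr, env
typing: ✓ — (Q → Q) → Q
ordered: ✗, needs exchange: uses follow key, ctr, env
linear: ✓, exactly-once usage across env, ctr, key
affine: ✓, none of env, ctr, key used more than once
relevant: ✓, every one of env, ctr, key appears
unrestricted: ✓, type-checks ((Q → Q) → Q) and nothing is barred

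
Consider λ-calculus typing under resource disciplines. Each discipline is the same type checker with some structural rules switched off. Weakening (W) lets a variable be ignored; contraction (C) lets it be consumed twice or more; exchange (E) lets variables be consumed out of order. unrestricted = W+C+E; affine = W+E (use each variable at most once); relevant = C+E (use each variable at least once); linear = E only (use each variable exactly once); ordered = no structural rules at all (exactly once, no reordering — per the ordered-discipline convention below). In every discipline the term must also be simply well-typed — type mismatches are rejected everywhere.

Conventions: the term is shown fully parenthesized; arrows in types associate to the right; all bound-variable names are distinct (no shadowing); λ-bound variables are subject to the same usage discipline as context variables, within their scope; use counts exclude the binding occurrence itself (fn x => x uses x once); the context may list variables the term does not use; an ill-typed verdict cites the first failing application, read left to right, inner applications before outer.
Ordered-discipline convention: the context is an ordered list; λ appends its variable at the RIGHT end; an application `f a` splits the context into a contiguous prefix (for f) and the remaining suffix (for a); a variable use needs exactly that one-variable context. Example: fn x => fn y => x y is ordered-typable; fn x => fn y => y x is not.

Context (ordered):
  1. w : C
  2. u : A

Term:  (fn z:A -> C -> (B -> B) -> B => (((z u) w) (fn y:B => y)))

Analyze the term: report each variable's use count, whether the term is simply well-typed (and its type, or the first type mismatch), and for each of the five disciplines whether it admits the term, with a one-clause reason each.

counts: w: 1, u: 1, z (λ-bound): 1, y (λ-bound): 1
use order (left to right): z, u, w, y
typing: ✓ — (A -> C -> (B -> B) -> B) -> B
ordered: ✗ — no ordered split (uses run z, u, w, y)
linear: ✓ — exactly-once usage across w, u, z, y
affine: ✓ — w, u, z, y: no repeats, contraction unneeded
relevant: ✓ — w, u, z, y: all used, weakening unneeded
unrestricted: ✓ — simply typable at (A -> C -> (B -> B) -> B) -> B; W, C, E all held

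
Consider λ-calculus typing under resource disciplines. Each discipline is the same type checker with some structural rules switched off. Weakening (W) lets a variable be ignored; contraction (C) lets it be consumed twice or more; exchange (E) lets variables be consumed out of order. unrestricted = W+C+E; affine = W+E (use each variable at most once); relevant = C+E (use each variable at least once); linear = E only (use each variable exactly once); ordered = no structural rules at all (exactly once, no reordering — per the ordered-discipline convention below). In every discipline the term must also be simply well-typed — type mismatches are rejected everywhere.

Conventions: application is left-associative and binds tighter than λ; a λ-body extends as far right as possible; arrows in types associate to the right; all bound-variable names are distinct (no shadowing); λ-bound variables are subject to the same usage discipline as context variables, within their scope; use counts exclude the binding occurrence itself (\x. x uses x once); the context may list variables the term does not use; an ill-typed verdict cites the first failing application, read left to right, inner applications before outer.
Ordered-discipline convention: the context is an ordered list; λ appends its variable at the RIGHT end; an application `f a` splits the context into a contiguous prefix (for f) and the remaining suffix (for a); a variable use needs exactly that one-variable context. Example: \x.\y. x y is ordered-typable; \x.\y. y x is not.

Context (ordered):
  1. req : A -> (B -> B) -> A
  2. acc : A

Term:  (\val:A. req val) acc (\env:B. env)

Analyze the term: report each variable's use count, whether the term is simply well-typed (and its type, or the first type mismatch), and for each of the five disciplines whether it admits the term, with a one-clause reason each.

counts: req: 1, acc: 1, val (bound): 1, env (bound): 1
order of uses: req, val, acc, env
typing: the term checks, with type A
ordered: ✓, one use each (req, acc, val, env); ordered split holds
linear: ✓, exactly-once usage across req, acc, val, env
affine: ✓, at most one use each (req, acc, val, env)
relevant: ✓, req, acc, val, env: all used, weakening unneeded
unrestricted: ✓, typability at A is all that's needed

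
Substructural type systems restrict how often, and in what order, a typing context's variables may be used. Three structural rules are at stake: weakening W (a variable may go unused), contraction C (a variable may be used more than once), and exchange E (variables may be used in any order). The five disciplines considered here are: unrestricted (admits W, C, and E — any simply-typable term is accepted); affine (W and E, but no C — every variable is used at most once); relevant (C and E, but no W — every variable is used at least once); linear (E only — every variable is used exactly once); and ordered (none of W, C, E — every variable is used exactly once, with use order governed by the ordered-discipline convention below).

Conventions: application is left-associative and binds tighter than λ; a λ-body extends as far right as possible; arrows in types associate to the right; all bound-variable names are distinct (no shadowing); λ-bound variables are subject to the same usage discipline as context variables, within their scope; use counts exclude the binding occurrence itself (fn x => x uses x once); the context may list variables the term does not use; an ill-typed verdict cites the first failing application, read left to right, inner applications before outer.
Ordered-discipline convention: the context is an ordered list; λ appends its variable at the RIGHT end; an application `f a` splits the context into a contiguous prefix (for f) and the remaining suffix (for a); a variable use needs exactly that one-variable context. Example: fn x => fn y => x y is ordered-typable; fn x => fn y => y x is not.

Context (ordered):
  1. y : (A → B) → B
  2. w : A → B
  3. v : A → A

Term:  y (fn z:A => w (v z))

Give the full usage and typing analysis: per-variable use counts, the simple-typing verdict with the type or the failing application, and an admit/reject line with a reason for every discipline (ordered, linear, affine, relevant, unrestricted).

counts: y: 1; w: 1; v: 1; z (λ-bound): 1
use order (left to right): y, w, v, z
typing: well-typed — term : B
ordered: ✓ — single-use (y, w, v, z), ordered derivation ok
linear: ✓ — each of y, w, v, z used exactly once
affine: ✓ — at most one use each (y, w, v, z)
relevant: ✓ — none of y, w, v, z goes unused
unrestricted: ✓ — typability at B is all that's needed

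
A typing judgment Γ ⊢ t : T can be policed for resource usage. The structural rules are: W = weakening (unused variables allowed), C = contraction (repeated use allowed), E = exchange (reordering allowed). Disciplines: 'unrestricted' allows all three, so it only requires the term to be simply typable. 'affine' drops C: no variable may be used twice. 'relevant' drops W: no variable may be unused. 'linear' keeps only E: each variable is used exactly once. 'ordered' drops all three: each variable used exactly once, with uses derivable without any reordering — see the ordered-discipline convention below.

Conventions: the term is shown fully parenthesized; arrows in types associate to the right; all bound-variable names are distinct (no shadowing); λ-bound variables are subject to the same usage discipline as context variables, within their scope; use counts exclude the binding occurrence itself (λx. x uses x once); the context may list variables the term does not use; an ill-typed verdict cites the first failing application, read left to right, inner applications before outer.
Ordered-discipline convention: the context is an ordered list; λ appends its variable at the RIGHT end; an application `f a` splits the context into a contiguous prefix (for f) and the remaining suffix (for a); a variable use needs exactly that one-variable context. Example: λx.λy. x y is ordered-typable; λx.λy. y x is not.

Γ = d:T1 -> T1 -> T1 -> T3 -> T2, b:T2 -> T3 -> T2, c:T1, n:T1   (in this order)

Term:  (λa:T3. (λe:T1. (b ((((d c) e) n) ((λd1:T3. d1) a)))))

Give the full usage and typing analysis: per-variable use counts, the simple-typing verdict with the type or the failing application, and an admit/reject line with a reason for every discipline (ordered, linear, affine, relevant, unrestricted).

counts: d=1; b=1; c=1; n=1; a (λ-bound)=1; e (λ-bound)=1; d1 (λ-bound)=1
uses in reading order: b, d, c, e, n, d1, a
typing: well-typed at T3 -> T1 -> T3 -> T2
ordered: ✗ — needs exchange: uses follow b, d, c, e, n, d1, a
linear: ✓ — single use per variable (d, b, c, n, a, e, d1)
affine: ✓ — at most one use each (d, b, c, n, a, e, d1)
relevant: ✓ — d, b, c, n, a, e, d1: all used, weakening unneeded
unrestricted: ✓ — type-checks (T3 -> T1 -> T3 -> T2) and nothing is barred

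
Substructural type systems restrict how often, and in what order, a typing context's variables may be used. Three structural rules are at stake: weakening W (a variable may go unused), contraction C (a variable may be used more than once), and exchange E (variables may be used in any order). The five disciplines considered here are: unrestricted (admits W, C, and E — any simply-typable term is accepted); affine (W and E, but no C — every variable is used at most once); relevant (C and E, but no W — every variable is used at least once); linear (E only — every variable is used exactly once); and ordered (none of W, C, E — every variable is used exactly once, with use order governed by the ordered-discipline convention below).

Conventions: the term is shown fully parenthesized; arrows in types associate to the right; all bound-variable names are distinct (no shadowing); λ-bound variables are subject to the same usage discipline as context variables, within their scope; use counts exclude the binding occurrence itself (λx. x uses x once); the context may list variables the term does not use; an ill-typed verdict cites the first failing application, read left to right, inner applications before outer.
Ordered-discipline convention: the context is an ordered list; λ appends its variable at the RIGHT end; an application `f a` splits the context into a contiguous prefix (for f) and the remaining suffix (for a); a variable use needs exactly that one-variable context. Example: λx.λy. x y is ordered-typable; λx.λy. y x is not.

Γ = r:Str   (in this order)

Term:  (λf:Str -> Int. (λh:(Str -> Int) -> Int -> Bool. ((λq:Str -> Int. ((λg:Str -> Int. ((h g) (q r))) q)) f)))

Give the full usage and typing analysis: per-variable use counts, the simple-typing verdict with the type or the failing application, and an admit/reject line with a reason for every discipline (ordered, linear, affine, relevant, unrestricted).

usage: r: 1, f (λ-bound): 1, h (λ-bound): 1, q (λ-bound): 2, g (λ-bound): 1
uses in reading order: h, g, q, r, q, f
typing: ✓ — (Str -> Int) -> ((Str -> Int) -> Int -> Bool) -> Bool
ordered ✗ (repeated use of q ×2)
linear ✗ (repeated use of q ×2)
affine ✗ (repeated use of q ×2)
relevant ✓ (at least one use each (r, f, h, q, g))
unrestricted ✓ (type-checks ((Str -> Int) -> ((Str -> Int) -> Int -> Bool) -> Bool) and nothing is barred)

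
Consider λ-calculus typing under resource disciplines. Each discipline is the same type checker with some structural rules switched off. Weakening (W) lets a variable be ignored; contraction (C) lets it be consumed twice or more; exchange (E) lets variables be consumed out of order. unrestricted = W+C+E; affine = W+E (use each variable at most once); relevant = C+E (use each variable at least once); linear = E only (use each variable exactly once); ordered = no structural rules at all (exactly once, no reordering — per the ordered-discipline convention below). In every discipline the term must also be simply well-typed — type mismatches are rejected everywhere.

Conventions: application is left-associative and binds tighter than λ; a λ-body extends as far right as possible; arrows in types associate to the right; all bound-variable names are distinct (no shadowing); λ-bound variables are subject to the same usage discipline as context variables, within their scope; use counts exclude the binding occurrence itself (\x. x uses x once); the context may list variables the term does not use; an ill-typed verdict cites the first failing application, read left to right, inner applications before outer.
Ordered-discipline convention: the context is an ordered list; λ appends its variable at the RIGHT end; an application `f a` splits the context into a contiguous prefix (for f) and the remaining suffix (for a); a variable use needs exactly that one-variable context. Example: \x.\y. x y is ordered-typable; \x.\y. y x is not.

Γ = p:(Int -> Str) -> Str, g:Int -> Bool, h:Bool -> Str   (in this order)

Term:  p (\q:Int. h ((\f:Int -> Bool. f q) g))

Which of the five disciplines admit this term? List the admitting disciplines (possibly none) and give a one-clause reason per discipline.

admitted in: linear, affine, relevant, unrestricted
counts: p ×1; g ×1; h ×1; q [bound] ×1; f [bound] ×1
order of uses: p, h, f, q, g
typing: well-typed — term : Str
ordered ✗ (no contiguous prefix/suffix split fits p, h, f, q, g)
linear ✓ (exactly-once usage across p, g, h, q, f)
affine ✓ (p, g, h, q, f: no repeats, contraction unneeded)
relevant ✓ (none of p, g, h, q, f goes unused)
unrestricted ✓ (well-typed at Str; no restrictions here)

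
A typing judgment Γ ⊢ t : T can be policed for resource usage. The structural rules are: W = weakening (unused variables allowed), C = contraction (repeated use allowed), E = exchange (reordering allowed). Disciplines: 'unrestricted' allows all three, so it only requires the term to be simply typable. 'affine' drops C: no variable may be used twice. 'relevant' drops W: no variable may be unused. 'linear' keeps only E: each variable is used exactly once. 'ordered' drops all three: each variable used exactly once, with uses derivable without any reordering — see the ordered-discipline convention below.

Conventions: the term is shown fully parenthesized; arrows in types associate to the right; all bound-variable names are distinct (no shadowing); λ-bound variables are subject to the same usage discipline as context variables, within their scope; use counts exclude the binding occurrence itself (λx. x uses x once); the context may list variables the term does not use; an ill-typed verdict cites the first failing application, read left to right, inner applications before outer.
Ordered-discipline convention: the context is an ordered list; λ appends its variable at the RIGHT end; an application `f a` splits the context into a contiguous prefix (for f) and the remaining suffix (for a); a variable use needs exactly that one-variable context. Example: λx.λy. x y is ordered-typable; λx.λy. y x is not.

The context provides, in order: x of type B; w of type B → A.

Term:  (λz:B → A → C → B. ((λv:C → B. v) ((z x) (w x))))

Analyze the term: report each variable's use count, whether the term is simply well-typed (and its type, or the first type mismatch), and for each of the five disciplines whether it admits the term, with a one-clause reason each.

counts: x: 2; w: 1; z (λ-bound): 1; v (λ-bound): 1
left-to-right use order: v, z, x, w, x
typing: well-typed at (B → A → C → B) → C → B
ordered ✗ (x ×2 used more than once (contraction))
linear ✗ (x ×2 used more than once (contraction))
affine ✗ (x ×2 used more than once (contraction))
relevant ✓ (every one of x, w, z, v appears)
unrestricted ✓ (well-typed at (B → A → C → B) → C → B; no restrictions here)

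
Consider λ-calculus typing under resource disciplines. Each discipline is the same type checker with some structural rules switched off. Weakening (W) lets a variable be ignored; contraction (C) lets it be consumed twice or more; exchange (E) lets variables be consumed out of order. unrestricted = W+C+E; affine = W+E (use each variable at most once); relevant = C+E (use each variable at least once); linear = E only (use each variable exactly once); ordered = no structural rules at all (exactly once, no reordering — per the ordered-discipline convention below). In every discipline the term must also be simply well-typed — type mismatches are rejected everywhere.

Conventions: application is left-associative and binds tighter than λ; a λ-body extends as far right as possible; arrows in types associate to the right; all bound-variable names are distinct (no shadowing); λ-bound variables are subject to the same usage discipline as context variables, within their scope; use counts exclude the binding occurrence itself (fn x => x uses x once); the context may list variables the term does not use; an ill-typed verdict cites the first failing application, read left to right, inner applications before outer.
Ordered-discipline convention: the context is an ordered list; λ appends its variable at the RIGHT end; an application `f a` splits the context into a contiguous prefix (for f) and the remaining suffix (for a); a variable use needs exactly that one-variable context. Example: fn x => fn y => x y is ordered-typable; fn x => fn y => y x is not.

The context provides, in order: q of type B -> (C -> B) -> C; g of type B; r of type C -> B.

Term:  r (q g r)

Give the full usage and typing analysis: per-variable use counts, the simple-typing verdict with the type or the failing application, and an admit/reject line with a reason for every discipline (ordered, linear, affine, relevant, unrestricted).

use counts: q ×1, g ×1, r ×2
uses in reading order: r, q, g, r
typing: well-typed — term : B
ordered: ✗ — needs contraction — r ×2
linear: ✗ — needs contraction — r ×2
affine: ✗ — needs contraction — r ×2
relevant: ✓ — none of q, g, r goes unused
unrestricted: ✓ — simply typable at B; W, C, E all held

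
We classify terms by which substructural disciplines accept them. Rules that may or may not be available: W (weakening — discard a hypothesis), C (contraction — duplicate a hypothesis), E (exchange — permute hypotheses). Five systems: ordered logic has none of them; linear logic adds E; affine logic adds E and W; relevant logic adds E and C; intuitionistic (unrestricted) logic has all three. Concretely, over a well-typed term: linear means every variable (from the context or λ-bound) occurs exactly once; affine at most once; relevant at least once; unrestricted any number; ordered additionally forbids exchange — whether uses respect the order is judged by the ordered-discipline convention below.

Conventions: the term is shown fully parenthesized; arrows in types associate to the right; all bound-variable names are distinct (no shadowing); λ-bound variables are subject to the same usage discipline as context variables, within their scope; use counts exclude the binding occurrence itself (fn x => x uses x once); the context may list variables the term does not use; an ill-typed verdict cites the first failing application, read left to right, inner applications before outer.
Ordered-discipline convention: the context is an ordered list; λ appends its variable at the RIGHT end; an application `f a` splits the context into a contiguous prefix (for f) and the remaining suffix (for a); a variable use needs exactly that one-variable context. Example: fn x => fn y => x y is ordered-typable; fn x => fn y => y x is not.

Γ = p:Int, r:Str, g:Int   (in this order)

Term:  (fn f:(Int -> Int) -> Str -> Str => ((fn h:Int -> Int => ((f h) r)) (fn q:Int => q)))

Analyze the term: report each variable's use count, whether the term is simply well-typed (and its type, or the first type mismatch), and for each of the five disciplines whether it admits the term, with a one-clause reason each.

variable uses: p=0; r=1; g=0; f (λ-bound)=1; h (λ-bound)=1; q (λ-bound)=1
order of uses: f, h, r, q
typing: ✓ — ((Int -> Int) -> Str -> Str) -> Str
ordered: ✗ — p, g left unused
linear: ✗ — p, g left unused
affine: ✓ — p, r, g, f, h, q: no repeats, contraction unneeded
relevant: ✗ — p, g left unused
unrestricted: ✓ — type-checks (((Int -> Int) -> Str -> Str) -> Str) and nothing is barred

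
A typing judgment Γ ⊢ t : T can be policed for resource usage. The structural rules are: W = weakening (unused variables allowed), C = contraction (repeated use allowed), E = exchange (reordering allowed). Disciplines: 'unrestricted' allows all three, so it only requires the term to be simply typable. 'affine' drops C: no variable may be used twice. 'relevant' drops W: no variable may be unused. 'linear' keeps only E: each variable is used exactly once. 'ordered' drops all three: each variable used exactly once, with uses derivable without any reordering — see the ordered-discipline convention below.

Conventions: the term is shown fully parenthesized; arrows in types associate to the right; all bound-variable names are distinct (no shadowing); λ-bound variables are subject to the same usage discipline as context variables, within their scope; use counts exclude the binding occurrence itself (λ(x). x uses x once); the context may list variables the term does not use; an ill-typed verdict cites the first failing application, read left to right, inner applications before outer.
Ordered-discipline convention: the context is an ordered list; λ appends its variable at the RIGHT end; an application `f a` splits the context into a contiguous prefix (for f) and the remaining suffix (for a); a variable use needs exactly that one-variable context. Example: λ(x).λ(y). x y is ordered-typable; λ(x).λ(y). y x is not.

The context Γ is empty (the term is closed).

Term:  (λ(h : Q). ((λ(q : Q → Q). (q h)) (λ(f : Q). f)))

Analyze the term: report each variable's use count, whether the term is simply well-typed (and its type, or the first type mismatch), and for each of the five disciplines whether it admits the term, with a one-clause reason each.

usage: h (λ-bound): 1×, q (λ-bound): 1×, f (λ-bound): 1×
uses in reading order: q, h, f
typing: ✓ — Q → Q
ordered: ✗ — needs exchange: uses follow q, h, f
linear: ✓ — exactly-once usage across h, q, f
affine: ✓ — none of h, q, f used more than once
relevant: ✓ — none of h, q, f goes unused
unrestricted: ✓ — type-checks (Q → Q) and nothing is barred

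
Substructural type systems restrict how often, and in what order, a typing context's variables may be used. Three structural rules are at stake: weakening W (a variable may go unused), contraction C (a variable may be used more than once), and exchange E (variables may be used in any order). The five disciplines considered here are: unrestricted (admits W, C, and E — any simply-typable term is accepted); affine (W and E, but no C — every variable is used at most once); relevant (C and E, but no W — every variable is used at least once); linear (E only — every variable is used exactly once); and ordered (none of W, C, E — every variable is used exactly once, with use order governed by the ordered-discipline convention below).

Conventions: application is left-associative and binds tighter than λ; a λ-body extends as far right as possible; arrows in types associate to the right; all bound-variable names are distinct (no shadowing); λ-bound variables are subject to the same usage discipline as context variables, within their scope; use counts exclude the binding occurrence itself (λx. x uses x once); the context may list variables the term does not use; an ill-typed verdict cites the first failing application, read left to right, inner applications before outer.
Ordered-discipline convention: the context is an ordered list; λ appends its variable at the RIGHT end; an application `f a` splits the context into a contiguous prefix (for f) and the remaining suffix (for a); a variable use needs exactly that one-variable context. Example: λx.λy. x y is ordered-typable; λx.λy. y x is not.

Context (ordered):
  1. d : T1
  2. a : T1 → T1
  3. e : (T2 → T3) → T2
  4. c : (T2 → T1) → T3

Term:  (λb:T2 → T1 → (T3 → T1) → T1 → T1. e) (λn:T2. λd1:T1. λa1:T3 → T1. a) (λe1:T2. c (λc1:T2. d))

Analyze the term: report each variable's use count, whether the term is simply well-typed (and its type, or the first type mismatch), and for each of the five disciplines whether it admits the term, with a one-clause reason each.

variable uses: d: 1, a: 1, e: 1, c: 1, b (bound): 0, n (bound): 0, d1 (bound): 0, a1 (bound): 0, e1 (bound): 0, c1 (bound): 0
uses in reading order: e, a, c, d
typing: ✓ — T2
ordered: ✗, needs weakening: b, n, d1, a1, e1, c1 unused
linear: ✗, needs weakening: b, n, d1, a1, e1, c1 unused
affine: ✓, at most one use each (d, a, e, c, b, n, d1, a1, e1, c1)
relevant: ✗, needs weakening: b, n, d1, a1, e1, c1 unused
unrestricted: ✓, simply typable at T2; W, C, E all held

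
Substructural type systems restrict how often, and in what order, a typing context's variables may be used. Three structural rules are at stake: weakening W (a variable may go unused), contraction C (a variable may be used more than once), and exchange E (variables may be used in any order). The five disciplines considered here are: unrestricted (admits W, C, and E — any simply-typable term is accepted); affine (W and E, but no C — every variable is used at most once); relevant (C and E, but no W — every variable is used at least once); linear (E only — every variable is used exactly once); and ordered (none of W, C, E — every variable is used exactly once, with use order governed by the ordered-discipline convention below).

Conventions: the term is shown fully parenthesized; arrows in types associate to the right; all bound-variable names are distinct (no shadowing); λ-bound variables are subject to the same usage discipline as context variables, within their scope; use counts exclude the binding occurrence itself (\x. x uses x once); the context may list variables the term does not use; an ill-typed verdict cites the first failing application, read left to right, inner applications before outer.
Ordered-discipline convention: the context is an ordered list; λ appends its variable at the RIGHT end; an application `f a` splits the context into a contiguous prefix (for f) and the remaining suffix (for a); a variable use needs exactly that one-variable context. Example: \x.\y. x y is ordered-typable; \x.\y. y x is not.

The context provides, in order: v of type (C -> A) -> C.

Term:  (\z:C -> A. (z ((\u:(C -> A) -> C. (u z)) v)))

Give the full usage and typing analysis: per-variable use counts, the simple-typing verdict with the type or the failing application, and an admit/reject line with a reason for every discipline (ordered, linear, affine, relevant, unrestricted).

use counts: v=1; z (λ-bound)=2; u (λ-bound)=1
use order (left to right): z, u, z, v
typing: well-typed at (C -> A) -> A
ordered: ✗, repeated use of z ×2
linear: ✗, repeated use of z ×2
affine: ✗, repeated use of z ×2
relevant: ✓, every one of v, z, u appears
unrestricted: ✓, type-checks ((C -> A) -> A) and nothing is barred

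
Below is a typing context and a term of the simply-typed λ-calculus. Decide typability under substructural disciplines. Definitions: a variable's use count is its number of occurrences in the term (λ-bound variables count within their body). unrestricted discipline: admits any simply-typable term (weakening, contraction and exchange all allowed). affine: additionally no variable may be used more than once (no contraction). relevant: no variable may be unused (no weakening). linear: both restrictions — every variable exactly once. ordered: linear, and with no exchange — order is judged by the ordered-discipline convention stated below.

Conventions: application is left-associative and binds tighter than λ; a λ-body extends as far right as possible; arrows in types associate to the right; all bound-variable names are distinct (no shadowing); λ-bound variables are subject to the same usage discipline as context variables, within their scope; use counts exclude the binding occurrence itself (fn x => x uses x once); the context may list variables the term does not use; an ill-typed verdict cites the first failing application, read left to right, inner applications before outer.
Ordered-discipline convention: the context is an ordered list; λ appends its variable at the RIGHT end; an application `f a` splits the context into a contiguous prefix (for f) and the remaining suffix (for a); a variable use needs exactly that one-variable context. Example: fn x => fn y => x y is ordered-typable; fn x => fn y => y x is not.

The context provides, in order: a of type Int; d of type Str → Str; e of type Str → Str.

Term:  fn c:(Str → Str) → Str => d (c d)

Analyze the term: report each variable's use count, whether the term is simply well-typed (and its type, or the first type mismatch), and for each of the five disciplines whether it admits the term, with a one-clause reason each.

use counts: a: 0; d: 2; e: 0; c (bound): 1
left-to-right use order: d, c, d
typing: well-typed at ((Str → Str) → Str) → Str
ordered ✗ (uses contraction: d ×2; needs weakening: a, e unused)
linear ✗ (uses contraction: d ×2; needs weakening: a, e unused)
affine ✗ (uses contraction: d ×2)
relevant ✗ (needs weakening: a, e unused)
unrestricted ✓ (typability at ((Str → Str) → Str) → Str is all that's needed)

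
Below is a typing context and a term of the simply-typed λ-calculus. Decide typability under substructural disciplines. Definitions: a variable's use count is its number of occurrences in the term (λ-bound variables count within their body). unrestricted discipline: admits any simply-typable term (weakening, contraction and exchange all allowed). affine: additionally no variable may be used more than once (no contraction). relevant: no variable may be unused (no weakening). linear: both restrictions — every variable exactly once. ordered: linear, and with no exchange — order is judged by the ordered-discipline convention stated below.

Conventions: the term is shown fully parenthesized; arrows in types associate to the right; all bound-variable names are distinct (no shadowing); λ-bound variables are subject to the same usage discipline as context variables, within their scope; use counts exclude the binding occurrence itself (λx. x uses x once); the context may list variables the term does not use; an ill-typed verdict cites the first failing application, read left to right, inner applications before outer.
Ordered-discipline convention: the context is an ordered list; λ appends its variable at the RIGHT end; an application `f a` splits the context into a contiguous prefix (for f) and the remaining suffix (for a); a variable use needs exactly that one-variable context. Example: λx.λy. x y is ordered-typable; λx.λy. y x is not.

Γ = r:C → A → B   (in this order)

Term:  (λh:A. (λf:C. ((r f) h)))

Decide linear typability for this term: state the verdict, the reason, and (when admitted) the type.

yes — single use per variable (r, h, f); term : A → C → B
usage: r=1; h [bound]=1; f [bound]=1
order of uses: r, f, h
typing: the term checks, with type A → C → B
all disciplines: ordered ✗ · linear ✓ · affine ✓ · relevant ✓ · unrestricted ✓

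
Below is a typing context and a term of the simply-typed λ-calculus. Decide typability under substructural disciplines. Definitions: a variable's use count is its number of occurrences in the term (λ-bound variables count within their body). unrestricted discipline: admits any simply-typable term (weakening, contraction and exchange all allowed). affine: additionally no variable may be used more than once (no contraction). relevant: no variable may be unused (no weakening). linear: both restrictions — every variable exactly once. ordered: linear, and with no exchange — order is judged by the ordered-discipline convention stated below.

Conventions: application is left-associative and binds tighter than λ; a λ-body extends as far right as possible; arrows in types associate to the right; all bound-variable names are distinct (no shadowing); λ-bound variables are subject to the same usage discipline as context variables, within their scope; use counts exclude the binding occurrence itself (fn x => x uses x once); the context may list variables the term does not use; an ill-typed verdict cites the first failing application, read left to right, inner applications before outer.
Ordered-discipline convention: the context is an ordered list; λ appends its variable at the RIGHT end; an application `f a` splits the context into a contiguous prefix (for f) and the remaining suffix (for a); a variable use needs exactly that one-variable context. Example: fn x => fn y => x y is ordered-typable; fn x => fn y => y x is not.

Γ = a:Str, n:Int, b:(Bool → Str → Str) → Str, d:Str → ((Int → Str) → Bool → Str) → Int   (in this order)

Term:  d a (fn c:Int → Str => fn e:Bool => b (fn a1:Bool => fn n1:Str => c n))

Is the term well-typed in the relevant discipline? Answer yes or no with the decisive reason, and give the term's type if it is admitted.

no — e, a1, n1 never used (weakening)
variable uses: a: 1×, n: 1×, b: 1×, d: 1×, c [bound]: 1×, e [bound]: 0×, a1 [bound]: 0×, n1 [bound]: 0×
uses in reading order: d, a, b, c, n
typing: the term checks, with type Int
summary: ordered ✗ · linear ✗ · affine ✓ · relevant ✗ · unrestricted ✓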